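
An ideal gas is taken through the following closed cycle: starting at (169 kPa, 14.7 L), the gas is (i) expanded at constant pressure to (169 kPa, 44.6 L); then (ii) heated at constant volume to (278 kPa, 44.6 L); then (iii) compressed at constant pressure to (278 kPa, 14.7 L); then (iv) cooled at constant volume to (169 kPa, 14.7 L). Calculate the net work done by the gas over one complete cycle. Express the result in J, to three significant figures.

Constant-volume legs do no work.
W(i) = (169)(44.6 − 14.7) = 5053 J; W(iii) = (278)(14.7 − 44.6) = -8312 J.
W_net = 5053 − 8312 = -3259 J (the counter-clockwise enclosed area).

W_net ≈ -3260 J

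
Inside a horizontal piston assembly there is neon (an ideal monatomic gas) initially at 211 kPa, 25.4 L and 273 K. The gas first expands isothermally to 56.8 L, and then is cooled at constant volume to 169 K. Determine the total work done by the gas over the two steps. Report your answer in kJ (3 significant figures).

W_total ≈ 4.31 kJ

Step 1 (isothermal): W = P₁V₁ ln(V₂/V₁) = (5359) ln(56.8/25.4) = 4313 J.
Step 2 (isochoric): W = 0 (constant volume).
W_total = 4313 + 0 = 4313 J.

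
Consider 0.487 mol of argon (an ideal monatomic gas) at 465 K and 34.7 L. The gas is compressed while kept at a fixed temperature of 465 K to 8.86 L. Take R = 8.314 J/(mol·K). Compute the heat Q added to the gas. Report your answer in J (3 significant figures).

Q ≈ -2570 J

Isothermal ⇒ ΔU = 0, so Q = W = nRT ln(V₂/V₁).
Q = (0.487)(8.314)(465) ln(8.86/34.7) = 1883 × -1.365 = -2570 J.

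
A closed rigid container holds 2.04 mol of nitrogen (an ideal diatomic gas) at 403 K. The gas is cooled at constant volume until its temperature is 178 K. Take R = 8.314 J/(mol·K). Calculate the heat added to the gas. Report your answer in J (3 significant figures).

Q ≈ -9540 J

Constant volume ⇒ W = 0, so Q = ΔU = nCᵥΔT with Cᵥ = 5R/2 = 20.79 J/(mol·K).
ΔU = (2.04)(20.79)(178 − 403) = -9540 J.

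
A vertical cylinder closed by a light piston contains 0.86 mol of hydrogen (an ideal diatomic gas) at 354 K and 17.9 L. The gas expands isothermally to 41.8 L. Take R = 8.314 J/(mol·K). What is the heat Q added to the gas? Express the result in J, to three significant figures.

Isothermal ⇒ ΔU = 0, so Q = W = nRT ln(V₂/V₁).
Q = (0.86)(8.314)(354) ln(41.8/17.9) = 2531 × 0.8481 = 2147 J.

Q ≈ 2150 J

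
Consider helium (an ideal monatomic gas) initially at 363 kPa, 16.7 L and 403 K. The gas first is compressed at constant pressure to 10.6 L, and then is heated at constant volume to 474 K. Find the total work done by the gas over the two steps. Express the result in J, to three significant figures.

Step 1 (isobaric): W = PΔV = (363 kPa)(10.6 − 16.7 L) = -2214 J.
Step 2 (isochoric): W = 0 (constant volume).
W_total = -2214 + 0 = -2214 J.

W_total ≈ -2210 J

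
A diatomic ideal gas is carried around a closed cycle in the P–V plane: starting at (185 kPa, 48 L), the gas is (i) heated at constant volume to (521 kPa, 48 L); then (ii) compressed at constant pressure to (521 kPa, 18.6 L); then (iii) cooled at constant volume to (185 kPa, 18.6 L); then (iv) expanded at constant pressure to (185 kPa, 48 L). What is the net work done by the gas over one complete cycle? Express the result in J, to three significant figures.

W_net ≈ -9880 J

Constant-volume legs do no work.
W(ii) = (521)(18.6 − 48) = -15317 J; W(iv) = (185)(48 − 18.6) = 5439 J.
W_net = -15317 + 5439 = -9878 J (the counter-clockwise enclosed area).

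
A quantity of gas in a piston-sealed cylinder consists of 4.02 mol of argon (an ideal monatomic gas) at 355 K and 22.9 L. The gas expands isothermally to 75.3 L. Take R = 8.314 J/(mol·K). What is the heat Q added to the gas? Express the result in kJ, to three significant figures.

Q ≈ 14.1 kJ

Isothermal ⇒ ΔU = 0, so Q = W = nRT ln(V₂/V₁).
Q = (4.02)(8.314)(355) ln(75.3/22.9) = 11865 × 1.19 = 14123 J.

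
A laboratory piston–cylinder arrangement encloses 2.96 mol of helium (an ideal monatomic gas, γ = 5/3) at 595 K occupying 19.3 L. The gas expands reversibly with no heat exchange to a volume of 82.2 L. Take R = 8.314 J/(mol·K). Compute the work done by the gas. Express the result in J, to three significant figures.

W ≈ 13600 J

Adiabatic: TV^(γ−1) = const with γ = 5/3.
T₂ = T₁ (V₁/V₂)^(γ−1) = 595 × (19.3/82.2)^0.667 = 595 × 0.3806 = 226.5 K.
W_by = nCᵥ(T₁ − T₂) = (2.96)(12.47)(595 − 226.5) = 13605 J.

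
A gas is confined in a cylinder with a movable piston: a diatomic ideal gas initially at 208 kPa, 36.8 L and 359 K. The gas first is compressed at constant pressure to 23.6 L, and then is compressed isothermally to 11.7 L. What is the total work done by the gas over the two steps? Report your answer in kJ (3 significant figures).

Step 1 (isobaric): W = PΔV = (208 kPa)(23.6 − 36.8 L) = -2746 J.
After step 1: P = 208 kPa, V = 23.6 L, T = 230.2 K.
Step 2 (isothermal): W = P₁V₁ ln(V₂/V₁) = (4909) ln(11.7/23.6) = -3444 J.
W_total = -2746 − 3444 = -6190 J.

W_total ≈ -6.19 kJ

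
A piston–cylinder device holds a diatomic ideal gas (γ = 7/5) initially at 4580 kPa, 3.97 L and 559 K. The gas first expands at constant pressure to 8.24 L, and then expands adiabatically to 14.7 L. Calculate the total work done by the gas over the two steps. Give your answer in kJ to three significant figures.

Step 1 (isobaric): W = PΔV = (4580 kPa)(8.24 − 3.97 L) = 19557 J.
After step 1: P = 4580 kPa, V = 8.24 L, T = 1160 K.
Step 2 (adiabatic): W = (P₁V₁ − P₂V₂)/(γ−1) = (37739 − 29939)/0.4 = 19501 J.
W_total = 19557 + 19501 = 39057 J.

W_total ≈ 39.1 kJ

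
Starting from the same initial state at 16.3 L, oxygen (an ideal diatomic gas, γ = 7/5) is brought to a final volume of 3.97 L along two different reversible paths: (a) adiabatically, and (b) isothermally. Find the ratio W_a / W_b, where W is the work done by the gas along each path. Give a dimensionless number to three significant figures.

Path (a) adiabatic: W = P₁V₁(1 − (V₁/V₂)^(γ−1))/(γ−1) → W_a/(P₁V₁) = -1.898.
Path (b) isothermal: W = P₁V₁ ln(V₂/V₁) → W_b/(P₁V₁) = -1.412.
W_a / W_b = -1.898 / -1.412 = 1.344.

W_a / W_b ≈ 1.34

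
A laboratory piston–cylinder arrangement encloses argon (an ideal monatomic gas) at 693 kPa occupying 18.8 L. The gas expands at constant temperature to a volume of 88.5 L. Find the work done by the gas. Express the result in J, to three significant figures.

W ≈ 20200 J

Isothermal: W = nRT ln(V₂/V₁) = P₁V₁ ln(V₂/V₁).
P₁V₁ = (693 kPa)(18.8 L) = 13028 J.
W = 13028 × ln(88.5/18.8) = 13028 × 1.549
W_by_gas = 20183 J.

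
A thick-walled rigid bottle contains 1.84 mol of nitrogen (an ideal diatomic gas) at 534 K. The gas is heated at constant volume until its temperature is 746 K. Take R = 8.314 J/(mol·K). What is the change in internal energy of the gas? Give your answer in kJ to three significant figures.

ΔU ≈ 8.11 kJ

Constant volume ⇒ W = 0, so Q = ΔU = nCᵥΔT with Cᵥ = 5R/2 = 20.79 J/(mol·K).
ΔU = (1.84)(20.79)(746 − 534) = 8108 J.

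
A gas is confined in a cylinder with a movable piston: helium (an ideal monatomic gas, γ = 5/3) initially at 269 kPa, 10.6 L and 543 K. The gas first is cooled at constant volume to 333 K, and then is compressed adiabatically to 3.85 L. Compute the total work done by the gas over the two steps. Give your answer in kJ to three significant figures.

W_total ≈ -2.53 kJ

Step 1 (isochoric): W = 0 (constant volume).
After step 1: P = 165 kPa (V unchanged).
Step 2 (adiabatic): W = (P₁V₁ − P₂V₂)/(γ−1) = (1749 − 3435)/0.667 = -2530 J.
W_total = 0 − 2530 = -2530 J.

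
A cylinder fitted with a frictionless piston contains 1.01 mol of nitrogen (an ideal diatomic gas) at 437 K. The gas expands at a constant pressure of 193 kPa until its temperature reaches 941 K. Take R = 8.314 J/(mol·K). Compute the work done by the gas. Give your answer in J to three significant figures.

W ≈ 4230 J

Isobaric: W = P ΔV = nR ΔT.
W = (1.01)(8.314)(941 − 437) = 4232 J.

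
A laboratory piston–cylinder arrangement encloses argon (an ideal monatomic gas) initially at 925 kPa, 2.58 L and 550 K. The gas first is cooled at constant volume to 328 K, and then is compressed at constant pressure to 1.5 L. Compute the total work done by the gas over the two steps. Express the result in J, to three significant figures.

Step 1 (isochoric): W = 0 (constant volume).
After step 1: P = 551.6 kPa (V unchanged).
Step 2 (isobaric): W = PΔV = (551.6 kPa)(1.5 − 2.58 L) = -595.8 J.
W_total = 0 − 595.8 = -595.8 J.

W_total ≈ -596 J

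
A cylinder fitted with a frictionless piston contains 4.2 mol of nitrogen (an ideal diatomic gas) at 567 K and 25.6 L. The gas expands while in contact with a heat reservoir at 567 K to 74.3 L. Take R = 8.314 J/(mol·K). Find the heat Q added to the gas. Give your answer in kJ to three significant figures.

Isothermal ⇒ ΔU = 0, so Q = W = nRT ln(V₂/V₁).
Q = (4.2)(8.314)(567) ln(74.3/25.6) = 19799 × 1.066 = 21096 J.

Q ≈ 21.1 kJ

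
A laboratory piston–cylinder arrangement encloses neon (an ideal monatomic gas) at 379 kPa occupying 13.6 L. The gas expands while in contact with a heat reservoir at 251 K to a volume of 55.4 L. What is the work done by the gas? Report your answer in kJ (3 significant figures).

W ≈ 7.24 kJ

Isothermal: W = nRT ln(V₂/V₁) = P₁V₁ ln(V₂/V₁).
P₁V₁ = (379 kPa)(13.6 L) = 5154 J.
W = 5154 × ln(55.4/13.6) = 5154 × 1.405
W_by_gas = 7239 J.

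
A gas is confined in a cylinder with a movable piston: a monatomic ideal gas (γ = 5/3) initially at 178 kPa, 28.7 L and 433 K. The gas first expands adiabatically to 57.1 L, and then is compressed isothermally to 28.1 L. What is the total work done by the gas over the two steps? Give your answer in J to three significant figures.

W_total ≈ 529 J

Step 1 (adiabatic): W = (P₁V₁ − P₂V₂)/(γ−1) = (5109 − 3229)/0.667 = 2819 J.
After step 1: P = 56.56 kPa, V = 57.1 L, T = 273.7 K.
Step 2 (isothermal): W = P₁V₁ ln(V₂/V₁) = (3229) ln(28.1/57.1) = -2290 J.
W_total = 2819 − 2290 = 528.9 J.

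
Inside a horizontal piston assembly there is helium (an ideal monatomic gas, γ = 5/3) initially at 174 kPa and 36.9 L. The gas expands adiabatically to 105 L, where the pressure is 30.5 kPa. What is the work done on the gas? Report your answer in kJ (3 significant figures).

W ≈ -4.83 kJ

Adiabatic: W = (P₁V₁ − P₂V₂)/(γ − 1) with γ = 5/3.
P₁V₁ = 6421 J, P₂V₂ = 3202 J.
W = (6421 − 3202) / 0.6667 = 4827 J.
Work on gas = −W_by = -4827 J.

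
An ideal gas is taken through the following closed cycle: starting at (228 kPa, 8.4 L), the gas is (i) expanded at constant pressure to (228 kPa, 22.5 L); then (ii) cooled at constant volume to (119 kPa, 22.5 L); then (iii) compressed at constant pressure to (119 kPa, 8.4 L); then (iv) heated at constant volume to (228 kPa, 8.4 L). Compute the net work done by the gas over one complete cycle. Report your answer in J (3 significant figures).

Constant-volume legs do no work.
W(i) = (228)(22.5 − 8.4) = 3215 J; W(iii) = (119)(8.4 − 22.5) = -1678 J.
W_net = 3215 − 1678 = 1537 J (the clockwise enclosed area).

W_net ≈ 1540 J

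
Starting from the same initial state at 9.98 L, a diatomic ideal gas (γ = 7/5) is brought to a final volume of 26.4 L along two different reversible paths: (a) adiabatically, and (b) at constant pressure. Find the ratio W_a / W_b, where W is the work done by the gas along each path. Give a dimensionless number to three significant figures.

W_a / W_b ≈ 0.490

Path (a) adiabatic: W = P₁V₁(1 − (V₁/V₂)^(γ−1))/(γ−1) → W_a/(P₁V₁) = 0.8059.
Path (b) isobaric: W = P₁(V₂ − V₁) → W_b/(P₁V₁) = 1.645.
W_a / W_b = 0.8059 / 1.645 = 0.4898.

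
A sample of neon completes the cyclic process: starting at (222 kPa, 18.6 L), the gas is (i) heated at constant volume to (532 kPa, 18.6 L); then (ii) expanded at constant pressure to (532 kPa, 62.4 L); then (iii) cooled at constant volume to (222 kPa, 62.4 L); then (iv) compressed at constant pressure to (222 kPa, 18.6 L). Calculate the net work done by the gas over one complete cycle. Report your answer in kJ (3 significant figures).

Constant-volume legs do no work.
W(ii) = (532)(62.4 − 18.6) = 23302 J; W(iv) = (222)(18.6 − 62.4) = -9724 J.
W_net = 23302 − 9724 = 13578 J (the clockwise enclosed area).

W_net ≈ 13.6 kJ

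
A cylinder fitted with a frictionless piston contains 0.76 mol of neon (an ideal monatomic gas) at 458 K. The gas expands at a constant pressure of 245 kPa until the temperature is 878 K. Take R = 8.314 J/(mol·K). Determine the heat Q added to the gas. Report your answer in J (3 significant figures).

Isobaric: W = nRΔT = (0.76)(8.314)(420) = 2654 J.
ΔU = nCᵥΔT with Cᵥ = 3R/2: ΔU = (0.76)(12.47)(420) = 3981 J.
Q = ΔU + W = 3981 + 2654 = 6635 J.

Q ≈ 6630 J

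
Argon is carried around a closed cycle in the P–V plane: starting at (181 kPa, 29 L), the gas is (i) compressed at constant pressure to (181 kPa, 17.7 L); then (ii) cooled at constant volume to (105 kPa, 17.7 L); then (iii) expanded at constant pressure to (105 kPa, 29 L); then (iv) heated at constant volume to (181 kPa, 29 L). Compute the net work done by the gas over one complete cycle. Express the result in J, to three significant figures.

Constant-volume legs do no work.
W(i) = (181)(17.7 − 29) = -2045 J; W(iii) = (105)(29 − 17.7) = 1186 J.
W_net = -2045 + 1186 = -858.8 J (the counter-clockwise enclosed area).

W_net ≈ -859 J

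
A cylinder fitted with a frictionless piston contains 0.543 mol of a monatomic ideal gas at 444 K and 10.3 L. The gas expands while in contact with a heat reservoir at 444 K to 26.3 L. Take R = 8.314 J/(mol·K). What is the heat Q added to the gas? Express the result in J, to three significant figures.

Isothermal ⇒ ΔU = 0, so Q = W = nRT ln(V₂/V₁).
Q = (0.543)(8.314)(444) ln(26.3/10.3) = 2004 × 0.9374 = 1879 J.

Q ≈ 1880 J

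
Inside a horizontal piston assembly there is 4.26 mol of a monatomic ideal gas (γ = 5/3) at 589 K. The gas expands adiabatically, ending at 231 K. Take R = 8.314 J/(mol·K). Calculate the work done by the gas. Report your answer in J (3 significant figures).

W ≈ 19000 J

Adiabatic ⇒ Q = 0, so W_by = −ΔU = nCᵥ(T₁ − T₂).
Cᵥ = 3R/2 = 12.47 J/(mol·K).
W = (4.26)(12.47)(589 − 231) = 19019 J.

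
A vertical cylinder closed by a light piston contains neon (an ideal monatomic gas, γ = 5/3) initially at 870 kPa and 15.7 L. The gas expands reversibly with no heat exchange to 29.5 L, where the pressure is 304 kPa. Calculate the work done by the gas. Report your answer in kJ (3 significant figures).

Adiabatic: W = (P₁V₁ − P₂V₂)/(γ − 1) with γ = 5/3.
P₁V₁ = 13659 J, P₂V₂ = 8968 J.
W = (13659 − 8968) / 0.6667 = 7036 J.

W ≈ 7.04 kJ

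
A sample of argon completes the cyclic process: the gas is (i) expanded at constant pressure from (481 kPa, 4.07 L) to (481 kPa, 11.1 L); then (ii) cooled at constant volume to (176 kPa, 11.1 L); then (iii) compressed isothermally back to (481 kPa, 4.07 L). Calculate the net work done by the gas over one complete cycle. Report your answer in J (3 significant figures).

Leg (i): W = PΔV = (481)(11.1 − 4.07) = 3381 J.
Leg (ii): W = 0.
Leg (iii): W = PᵢVᵢ ln(V_f/Vᵢ) = (1954) ln(4.07/11.1) = -1960 J.
W_net = 3381 − 1960 = 1421 J.

W_net ≈ 1420 J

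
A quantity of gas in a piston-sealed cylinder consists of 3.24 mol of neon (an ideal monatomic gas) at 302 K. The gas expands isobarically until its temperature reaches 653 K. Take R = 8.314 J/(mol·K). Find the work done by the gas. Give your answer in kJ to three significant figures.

W ≈ 9.46 kJ

Isobaric: W = P ΔV = nR ΔT.
W = (3.24)(8.314)(653 − 302) = 9455 J.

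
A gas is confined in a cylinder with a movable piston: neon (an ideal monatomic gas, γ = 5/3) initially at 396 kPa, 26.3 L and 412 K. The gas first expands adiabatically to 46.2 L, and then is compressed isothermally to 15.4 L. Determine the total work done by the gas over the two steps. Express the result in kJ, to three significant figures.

Step 1 (adiabatic): W = (P₁V₁ − P₂V₂)/(γ−1) = (10415 − 7154)/0.667 = 4892 J.
After step 1: P = 154.8 kPa, V = 46.2 L, T = 283 K.
Step 2 (isothermal): W = P₁V₁ ln(V₂/V₁) = (7154) ln(15.4/46.2) = -7859 J.
W_total = 4892 − 7859 = -2967 J.

W_total ≈ -2.97 kJ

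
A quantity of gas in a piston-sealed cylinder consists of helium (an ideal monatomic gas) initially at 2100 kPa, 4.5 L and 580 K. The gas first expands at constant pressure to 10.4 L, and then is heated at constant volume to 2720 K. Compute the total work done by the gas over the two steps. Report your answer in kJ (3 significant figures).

Step 1 (isobaric): W = PΔV = (2100 kPa)(10.4 − 4.5 L) = 12390 J.
Step 2 (isochoric): W = 0 (constant volume).
W_total = 12390 + 0 = 12390 J.

W_total ≈ 12.4 kJ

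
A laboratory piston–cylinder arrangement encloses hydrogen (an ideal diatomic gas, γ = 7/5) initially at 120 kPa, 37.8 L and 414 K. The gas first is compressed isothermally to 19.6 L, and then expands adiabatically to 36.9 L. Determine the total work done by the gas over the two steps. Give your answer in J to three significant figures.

W_total ≈ -444 J

Step 1 (isothermal): W = P₁V₁ ln(V₂/V₁) = (4536) ln(19.6/37.8) = -2979 J.
After step 1: P = 231.4 kPa, V = 19.6 L, T = 414 K.
Step 2 (adiabatic): W = (P₁V₁ − P₂V₂)/(γ−1) = (4536 − 3522)/0.4 = 2535 J.
W_total = -2979 + 2535 = -443.7 J.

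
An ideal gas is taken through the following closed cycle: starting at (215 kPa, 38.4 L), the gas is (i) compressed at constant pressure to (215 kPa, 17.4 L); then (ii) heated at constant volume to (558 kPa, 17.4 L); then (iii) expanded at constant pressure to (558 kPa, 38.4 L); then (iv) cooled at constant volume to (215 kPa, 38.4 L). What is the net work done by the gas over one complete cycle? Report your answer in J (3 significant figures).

W_net ≈ 7200 J

Constant-volume legs do no work.
W(i) = (215)(17.4 − 38.4) = -4515 J; W(iii) = (558)(38.4 − 17.4) = 11718 J.
W_net = -4515 + 11718 = 7203 J (the clockwise enclosed area).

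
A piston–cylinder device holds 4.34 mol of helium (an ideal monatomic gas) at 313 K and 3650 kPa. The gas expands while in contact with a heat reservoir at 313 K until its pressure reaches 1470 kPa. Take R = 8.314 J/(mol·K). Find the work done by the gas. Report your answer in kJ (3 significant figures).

Isothermal process: W = nRT ln(V₂/V₁) = nRT ln(P₁/P₂).
W = (4.34)(8.314)(313) × ln(3650/1470)
  = 11294 × ln(2.483) = 11294 × 0.9095
W_by_gas = 10271 J.

W ≈ 10.3 kJ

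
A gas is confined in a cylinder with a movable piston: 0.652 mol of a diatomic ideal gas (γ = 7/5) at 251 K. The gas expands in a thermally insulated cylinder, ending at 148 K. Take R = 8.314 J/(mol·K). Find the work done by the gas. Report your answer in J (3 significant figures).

Adiabatic ⇒ Q = 0, so W_by = −ΔU = nCᵥ(T₁ − T₂).
Cᵥ = 5R/2 = 20.79 J/(mol·K).
W = (0.652)(20.79)(251 − 148) = 1396 J.

W ≈ 1400 J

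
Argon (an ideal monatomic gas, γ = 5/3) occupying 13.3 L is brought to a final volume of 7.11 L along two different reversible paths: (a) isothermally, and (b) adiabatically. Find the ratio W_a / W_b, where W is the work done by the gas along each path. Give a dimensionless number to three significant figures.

W_a / W_b ≈ 0.806

Path (a) isothermal: W = P₁V₁ ln(V₂/V₁) → W_a/(P₁V₁) = -0.6263.
Path (b) adiabatic: W = P₁V₁(1 − (V₁/V₂)^(γ−1))/(γ−1) → W_b/(P₁V₁) = -0.7773.
W_a / W_b = -0.6263 / -0.7773 = 0.8057.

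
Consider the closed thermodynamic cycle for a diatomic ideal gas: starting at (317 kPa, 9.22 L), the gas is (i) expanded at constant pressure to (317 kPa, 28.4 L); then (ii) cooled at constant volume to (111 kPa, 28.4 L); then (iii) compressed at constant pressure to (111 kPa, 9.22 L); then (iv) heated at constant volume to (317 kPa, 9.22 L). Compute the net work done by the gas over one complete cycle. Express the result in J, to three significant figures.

W_net ≈ 3950 J

Constant-volume legs do no work.
W(i) = (317)(28.4 − 9.22) = 6080 J; W(iii) = (111)(9.22 − 28.4) = -2129 J.
W_net = 6080 − 2129 = 3951 J (the clockwise enclosed area).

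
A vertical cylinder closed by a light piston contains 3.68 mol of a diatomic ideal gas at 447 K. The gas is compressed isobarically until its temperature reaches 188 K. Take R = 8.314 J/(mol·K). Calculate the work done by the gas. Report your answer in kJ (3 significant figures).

Isobaric: W = P ΔV = nR ΔT.
W = (3.68)(8.314)(188 − 447) = -7924 J.

W ≈ -7.92 kJ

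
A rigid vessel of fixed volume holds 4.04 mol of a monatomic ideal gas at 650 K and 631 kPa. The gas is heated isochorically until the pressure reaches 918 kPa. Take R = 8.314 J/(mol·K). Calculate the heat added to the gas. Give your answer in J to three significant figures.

Constant volume ⇒ W = 0, so Q = ΔU = nCᵥΔT with Cᵥ = 3R/2 = 12.47 J/(mol·K).
At constant V, T₂/T₁ = P₂/P₁ ⇒ ΔT = T₁(P₂/P₁ − 1) = 650·(918/631 − 1) = 295.6 K.
ΔU = (4.04)(12.47)(295.6) = 14895 J.

Q ≈ 14900 J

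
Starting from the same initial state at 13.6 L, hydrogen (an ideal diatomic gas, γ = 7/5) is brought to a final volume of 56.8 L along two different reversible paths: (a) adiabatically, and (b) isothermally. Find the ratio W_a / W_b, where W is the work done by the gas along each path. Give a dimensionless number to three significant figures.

W_a / W_b ≈ 0.762

Path (a) adiabatic: W = P₁V₁(1 − (V₁/V₂)^(γ−1))/(γ−1) → W_a/(P₁V₁) = 1.089.
Path (b) isothermal: W = P₁V₁ ln(V₂/V₁) → W_b/(P₁V₁) = 1.429.
W_a / W_b = 1.089 / 1.429 = 0.7616.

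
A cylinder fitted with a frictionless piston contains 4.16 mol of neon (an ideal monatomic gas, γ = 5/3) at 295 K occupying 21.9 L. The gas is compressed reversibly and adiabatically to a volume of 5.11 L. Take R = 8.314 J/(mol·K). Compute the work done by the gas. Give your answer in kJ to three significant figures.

W ≈ -25.1 kJ

Adiabatic: TV^(γ−1) = const with γ = 5/3.
T₂ = T₁ (V₁/V₂)^(γ−1) = 295 × (21.9/5.11)^0.667 = 295 × 2.638 = 778.3 K.
W_by = nCᵥ(T₁ − T₂) = (4.16)(12.47)(295 − 778.3) = -25076 J.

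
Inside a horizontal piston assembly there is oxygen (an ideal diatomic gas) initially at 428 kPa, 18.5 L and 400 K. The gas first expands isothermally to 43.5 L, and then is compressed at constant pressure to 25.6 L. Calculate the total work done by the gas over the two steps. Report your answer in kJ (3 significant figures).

W_total ≈ 3.51 kJ

Step 1 (isothermal): W = P₁V₁ ln(V₂/V₁) = (7918) ln(43.5/18.5) = 6770 J.
After step 1: P = 182 kPa, V = 43.5 L, T = 400 K.
Step 2 (isobaric): W = PΔV = (182 kPa)(25.6 − 43.5 L) = -3258 J.
W_total = 6770 − 3258 = 3512 J.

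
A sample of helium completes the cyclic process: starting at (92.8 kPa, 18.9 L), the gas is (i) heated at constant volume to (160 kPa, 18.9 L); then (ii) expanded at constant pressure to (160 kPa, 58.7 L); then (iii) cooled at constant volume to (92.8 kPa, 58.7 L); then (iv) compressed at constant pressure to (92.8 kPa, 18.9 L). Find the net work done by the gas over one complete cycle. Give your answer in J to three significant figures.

W_net ≈ 2670 J

Constant-volume legs do no work.
W(ii) = (160)(58.7 − 18.9) = 6368 J; W(iv) = (92.8)(18.9 − 58.7) = -3693 J.
W_net = 6368 − 3693 = 2675 J (the clockwise enclosed area).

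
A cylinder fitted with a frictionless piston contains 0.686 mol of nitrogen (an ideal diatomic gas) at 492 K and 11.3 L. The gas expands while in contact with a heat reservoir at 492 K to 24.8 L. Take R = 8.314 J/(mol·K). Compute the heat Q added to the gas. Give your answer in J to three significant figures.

Isothermal ⇒ ΔU = 0, so Q = W = nRT ln(V₂/V₁).
Q = (0.686)(8.314)(492) ln(24.8/11.3) = 2806 × 0.786 = 2206 J.

Q ≈ 2210 J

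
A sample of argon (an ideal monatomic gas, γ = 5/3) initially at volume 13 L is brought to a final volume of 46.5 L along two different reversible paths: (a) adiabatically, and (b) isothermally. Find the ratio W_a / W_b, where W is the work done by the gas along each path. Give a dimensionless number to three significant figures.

W_a / W_b ≈ 0.674

Path (a) adiabatic: W = P₁V₁(1 − (V₁/V₂)^(γ−1))/(γ−1) → W_a/(P₁V₁) = 0.8587.
Path (b) isothermal: W = P₁V₁ ln(V₂/V₁) → W_b/(P₁V₁) = 1.275.
W_a / W_b = 0.8587 / 1.275 = 0.6737.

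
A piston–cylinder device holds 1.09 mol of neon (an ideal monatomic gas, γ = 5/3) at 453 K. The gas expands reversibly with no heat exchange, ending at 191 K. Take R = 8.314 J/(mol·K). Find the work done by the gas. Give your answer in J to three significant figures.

Adiabatic ⇒ Q = 0, so W_by = −ΔU = nCᵥ(T₁ − T₂).
Cᵥ = 3R/2 = 12.47 J/(mol·K).
W = (1.09)(12.47)(453 − 191) = 3561 J.

W ≈ 3560 J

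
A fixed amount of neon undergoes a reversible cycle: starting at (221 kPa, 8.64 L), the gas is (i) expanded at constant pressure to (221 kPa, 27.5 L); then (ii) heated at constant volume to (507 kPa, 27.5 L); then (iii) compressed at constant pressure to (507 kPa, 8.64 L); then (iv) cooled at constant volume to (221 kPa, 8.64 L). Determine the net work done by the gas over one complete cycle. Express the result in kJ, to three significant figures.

W_net ≈ -5.39 kJ

Constant-volume legs do no work.
W(i) = (221)(27.5 − 8.64) = 4168 J; W(iii) = (507)(8.64 − 27.5) = -9562 J.
W_net = 4168 − 9562 = -5394 J (the counter-clockwise enclosed area).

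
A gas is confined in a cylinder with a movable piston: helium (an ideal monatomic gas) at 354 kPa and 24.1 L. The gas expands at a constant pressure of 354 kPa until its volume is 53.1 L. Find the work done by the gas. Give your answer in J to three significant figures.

W ≈ 10300 J

Isobaric: W = P ΔV.
W = (354 kPa)(53.1 − 24.1 L) = (354)(29) = 10266 J.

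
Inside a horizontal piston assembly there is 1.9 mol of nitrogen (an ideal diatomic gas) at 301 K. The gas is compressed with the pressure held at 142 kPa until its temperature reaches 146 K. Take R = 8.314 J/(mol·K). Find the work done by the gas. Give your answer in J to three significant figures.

W ≈ -2450 J

Isobaric: W = P ΔV = nR ΔT.
W = (1.9)(8.314)(146 − 301) = -2448 J.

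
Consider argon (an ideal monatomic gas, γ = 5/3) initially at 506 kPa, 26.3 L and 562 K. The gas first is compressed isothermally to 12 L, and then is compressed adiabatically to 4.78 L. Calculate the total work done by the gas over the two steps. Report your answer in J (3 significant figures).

W_total ≈ -27400 J

Step 1 (isothermal): W = P₁V₁ ln(V₂/V₁) = (13308) ln(12/26.3) = -10442 J.
After step 1: P = 1109 kPa, V = 12 L, T = 562 K.
Step 2 (adiabatic): W = (P₁V₁ − P₂V₂)/(γ−1) = (13308 − 24582)/0.667 = -16911 J.
W_total = -10442 − 16911 = -27353 J.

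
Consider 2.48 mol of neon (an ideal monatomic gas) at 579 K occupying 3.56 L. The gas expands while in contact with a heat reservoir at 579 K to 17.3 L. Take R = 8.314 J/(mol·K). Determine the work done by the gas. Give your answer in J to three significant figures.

W ≈ 18900 J

Isothermal: W = nRT ln(V₂/V₁).
W = (2.48)(8.314)(579) × ln(17.3/3.56)
  = 11938 × 1.581
W_by_gas = 18874 J.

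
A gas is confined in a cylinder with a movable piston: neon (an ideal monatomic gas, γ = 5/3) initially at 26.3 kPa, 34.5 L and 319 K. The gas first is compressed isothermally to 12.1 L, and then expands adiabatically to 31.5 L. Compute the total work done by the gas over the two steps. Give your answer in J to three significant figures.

W_total ≈ -309 J

Step 1 (isothermal): W = P₁V₁ ln(V₂/V₁) = (907.4) ln(12.1/34.5) = -950.7 J.
After step 1: P = 74.99 kPa, V = 12.1 L, T = 319 K.
Step 2 (adiabatic): W = (P₁V₁ − P₂V₂)/(γ−1) = (907.4 − 479.5)/0.667 = 641.8 J.
W_total = -950.7 + 641.8 = -308.9 J.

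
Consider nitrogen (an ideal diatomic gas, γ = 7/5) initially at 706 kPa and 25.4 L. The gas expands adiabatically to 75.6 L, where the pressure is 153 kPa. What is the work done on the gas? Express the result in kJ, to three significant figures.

Adiabatic: W = (P₁V₁ − P₂V₂)/(γ − 1) with γ = 7/5.
P₁V₁ = 17932 J, P₂V₂ = 11567 J.
W = (17932 − 11567) / 0.4 = 15914 J.
Work on gas = −W_by = -15914 J.

W ≈ -15.9 kJ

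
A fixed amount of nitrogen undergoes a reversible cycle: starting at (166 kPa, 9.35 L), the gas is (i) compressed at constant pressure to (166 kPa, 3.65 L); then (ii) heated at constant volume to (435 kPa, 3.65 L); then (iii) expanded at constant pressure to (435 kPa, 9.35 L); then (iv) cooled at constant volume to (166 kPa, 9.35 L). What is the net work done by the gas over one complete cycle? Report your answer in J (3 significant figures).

Constant-volume legs do no work.
W(i) = (166)(3.65 − 9.35) = -946.2 J; W(iii) = (435)(9.35 − 3.65) = 2479 J.
W_net = -946.2 + 2479 = 1533 J (the clockwise enclosed area).

W_net ≈ 1530 J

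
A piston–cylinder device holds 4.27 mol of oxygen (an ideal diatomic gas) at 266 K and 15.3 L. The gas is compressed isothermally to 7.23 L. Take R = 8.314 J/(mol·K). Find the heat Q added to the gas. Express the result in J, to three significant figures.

Q ≈ -7080 J

Isothermal ⇒ ΔU = 0, so Q = W = nRT ln(V₂/V₁).
Q = (4.27)(8.314)(266) ln(7.23/15.3) = 9443 × -0.7496 = -7079 J.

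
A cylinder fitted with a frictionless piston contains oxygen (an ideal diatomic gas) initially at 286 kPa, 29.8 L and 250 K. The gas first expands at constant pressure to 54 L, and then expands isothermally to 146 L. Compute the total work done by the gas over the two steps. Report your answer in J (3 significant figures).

Step 1 (isobaric): W = PΔV = (286 kPa)(54 − 29.8 L) = 6921 J.
After step 1: P = 286 kPa, V = 54 L, T = 453 K.
Step 2 (isothermal): W = P₁V₁ ln(V₂/V₁) = (15444) ln(146/54) = 15361 J.
W_total = 6921 + 15361 = 22282 J.

W_total ≈ 22300 J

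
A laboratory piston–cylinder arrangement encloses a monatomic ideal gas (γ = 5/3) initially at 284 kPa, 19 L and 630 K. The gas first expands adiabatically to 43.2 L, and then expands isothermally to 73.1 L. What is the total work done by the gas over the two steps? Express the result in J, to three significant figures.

W_total ≈ 5050 J

Step 1 (adiabatic): W = (P₁V₁ − P₂V₂)/(γ−1) = (5396 − 3121)/0.667 = 3413 J.
After step 1: P = 72.24 kPa, V = 43.2 L, T = 364.4 K.
Step 2 (isothermal): W = P₁V₁ ln(V₂/V₁) = (3121) ln(73.1/43.2) = 1641 J.
W_total = 3413 + 1641 = 5054 J.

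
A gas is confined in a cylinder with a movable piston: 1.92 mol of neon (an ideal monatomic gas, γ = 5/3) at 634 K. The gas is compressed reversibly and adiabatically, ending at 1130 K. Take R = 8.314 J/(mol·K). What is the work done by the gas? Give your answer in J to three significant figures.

W ≈ -11900 J

Adiabatic ⇒ Q = 0, so W_by = −ΔU = nCᵥ(T₁ − T₂).
Cᵥ = 3R/2 = 12.47 J/(mol·K).
W = (1.92)(12.47)(634 − 1130) = -11876 J.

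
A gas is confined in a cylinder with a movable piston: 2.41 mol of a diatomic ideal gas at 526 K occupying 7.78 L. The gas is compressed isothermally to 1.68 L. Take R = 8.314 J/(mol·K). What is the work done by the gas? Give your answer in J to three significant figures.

W ≈ -16200 J

Isothermal: W = nRT ln(V₂/V₁).
W = (2.41)(8.314)(526) × ln(1.68/7.78)
  = 10539 × -1.533
W_by_gas = -16154 J.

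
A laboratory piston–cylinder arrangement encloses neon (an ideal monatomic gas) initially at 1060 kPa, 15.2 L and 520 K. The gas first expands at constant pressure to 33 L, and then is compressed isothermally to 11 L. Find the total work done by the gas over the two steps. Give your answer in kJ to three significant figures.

Step 1 (isobaric): W = PΔV = (1060 kPa)(33 − 15.2 L) = 18868 J.
After step 1: P = 1060 kPa, V = 33 L, T = 1129 K.
Step 2 (isothermal): W = P₁V₁ ln(V₂/V₁) = (34980) ln(11/33) = -38429 J.
W_total = 18868 − 38429 = -19561 J.

W_total ≈ -19.6 kJ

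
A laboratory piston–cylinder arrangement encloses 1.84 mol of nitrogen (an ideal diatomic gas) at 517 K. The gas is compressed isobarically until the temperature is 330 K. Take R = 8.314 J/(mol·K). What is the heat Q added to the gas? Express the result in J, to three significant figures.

Isobaric: W = nRΔT = (1.84)(8.314)(-187) = -2861 J.
ΔU = nCᵥΔT with Cᵥ = 5R/2: ΔU = (1.84)(20.79)(-187) = -7152 J.
Q = ΔU + W = -7152 − 2861 = -10012 J.

Q ≈ -10000 J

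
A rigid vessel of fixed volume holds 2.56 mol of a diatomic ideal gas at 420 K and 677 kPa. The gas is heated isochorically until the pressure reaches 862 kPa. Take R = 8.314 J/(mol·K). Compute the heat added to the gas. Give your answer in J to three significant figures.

Q ≈ 6110 J

Constant volume ⇒ W = 0, so Q = ΔU = nCᵥΔT with Cᵥ = 5R/2 = 20.79 J/(mol·K).
At constant V, T₂/T₁ = P₂/P₁ ⇒ ΔT = T₁(P₂/P₁ − 1) = 420·(862/677 − 1) = 114.8 K.
ΔU = (2.56)(20.79)(114.8) = 6107 J.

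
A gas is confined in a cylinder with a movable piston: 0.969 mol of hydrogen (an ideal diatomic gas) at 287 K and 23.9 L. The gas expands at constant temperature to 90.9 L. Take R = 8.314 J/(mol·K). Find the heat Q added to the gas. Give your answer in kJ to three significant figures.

Isothermal ⇒ ΔU = 0, so Q = W = nRT ln(V₂/V₁).
Q = (0.969)(8.314)(287) ln(90.9/23.9) = 2312 × 1.336 = 3089 J.

Q ≈ 3.09 kJ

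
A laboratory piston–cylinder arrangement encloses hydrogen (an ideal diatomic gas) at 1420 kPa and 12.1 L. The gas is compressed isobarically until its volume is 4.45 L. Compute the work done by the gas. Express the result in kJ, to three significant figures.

W ≈ -10.9 kJ

Isobaric: W = P ΔV.
W = (1420 kPa)(4.45 − 12.1 L) = (1420)(-7.65) = -10863 J.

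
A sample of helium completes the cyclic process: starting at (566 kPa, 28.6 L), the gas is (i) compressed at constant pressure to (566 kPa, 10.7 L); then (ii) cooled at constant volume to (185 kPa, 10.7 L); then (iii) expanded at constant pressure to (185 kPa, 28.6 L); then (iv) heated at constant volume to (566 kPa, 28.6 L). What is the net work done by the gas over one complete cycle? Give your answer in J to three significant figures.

W_net ≈ -6820 J

Constant-volume legs do no work.
W(i) = (566)(10.7 − 28.6) = -10131 J; W(iii) = (185)(28.6 − 10.7) = 3312 J.
W_net = -10131 + 3312 = -6820 J (the counter-clockwise enclosed area).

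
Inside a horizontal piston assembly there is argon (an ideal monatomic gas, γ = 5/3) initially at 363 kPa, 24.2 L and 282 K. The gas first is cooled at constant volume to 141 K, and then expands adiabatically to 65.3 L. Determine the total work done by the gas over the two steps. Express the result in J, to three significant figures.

W_total ≈ 3190 J

Step 1 (isochoric): W = 0 (constant volume).
After step 1: P = 181.5 kPa (V unchanged).
Step 2 (adiabatic): W = (P₁V₁ − P₂V₂)/(γ−1) = (4392 − 2266)/0.667 = 3189 J.
W_total = 0 + 3189 = 3189 J.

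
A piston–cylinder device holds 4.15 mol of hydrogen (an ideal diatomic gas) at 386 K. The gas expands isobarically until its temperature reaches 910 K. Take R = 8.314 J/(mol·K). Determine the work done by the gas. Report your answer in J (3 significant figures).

W ≈ 18100 J

Isobaric: W = P ΔV = nR ΔT.
W = (4.15)(8.314)(910 − 386) = 18080 J.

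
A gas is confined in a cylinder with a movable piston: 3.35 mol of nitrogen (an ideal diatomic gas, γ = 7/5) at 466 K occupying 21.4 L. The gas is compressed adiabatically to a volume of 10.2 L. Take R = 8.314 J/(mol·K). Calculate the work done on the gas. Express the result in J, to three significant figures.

W ≈ 11200 J

Adiabatic: TV^(γ−1) = const with γ = 7/5.
T₂ = T₁ (V₁/V₂)^(γ−1) = 466 × (21.4/10.2)^0.4 = 466 × 1.345 = 626.8 K.
W_by = nCᵥ(T₁ − T₂) = (3.35)(20.79)(466 − 626.8) = -11195 J.
Work on gas = −W_by = 11195 J.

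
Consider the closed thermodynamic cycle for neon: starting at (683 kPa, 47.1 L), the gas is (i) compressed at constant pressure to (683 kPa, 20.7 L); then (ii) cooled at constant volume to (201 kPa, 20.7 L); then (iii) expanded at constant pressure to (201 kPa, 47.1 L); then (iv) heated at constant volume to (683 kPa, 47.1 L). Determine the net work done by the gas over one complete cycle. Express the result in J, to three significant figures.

W_net ≈ -12700 J

Constant-volume legs do no work.
W(i) = (683)(20.7 − 47.1) = -18031 J; W(iii) = (201)(47.1 − 20.7) = 5306 J.
W_net = -18031 + 5306 = -12725 J (the counter-clockwise enclosed area).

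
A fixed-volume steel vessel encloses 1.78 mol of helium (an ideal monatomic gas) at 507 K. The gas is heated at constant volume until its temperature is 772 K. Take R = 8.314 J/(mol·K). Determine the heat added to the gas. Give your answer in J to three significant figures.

Constant volume ⇒ W = 0, so Q = ΔU = nCᵥΔT with Cᵥ = 3R/2 = 12.47 J/(mol·K).
ΔU = (1.78)(12.47)(772 − 507) = 5883 J.

Q ≈ 5880 J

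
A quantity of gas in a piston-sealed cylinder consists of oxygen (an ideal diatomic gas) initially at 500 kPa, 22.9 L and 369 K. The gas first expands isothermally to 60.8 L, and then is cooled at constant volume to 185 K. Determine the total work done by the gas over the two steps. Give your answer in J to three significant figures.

Step 1 (isothermal): W = P₁V₁ ln(V₂/V₁) = (11450) ln(60.8/22.9) = 11180 J.
Step 2 (isochoric): W = 0 (constant volume).
W_total = 11180 + 0 = 11180 J.

W_total ≈ 11200 J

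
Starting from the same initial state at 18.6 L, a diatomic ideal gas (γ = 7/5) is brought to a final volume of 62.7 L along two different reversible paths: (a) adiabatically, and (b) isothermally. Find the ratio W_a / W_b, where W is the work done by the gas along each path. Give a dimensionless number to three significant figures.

Path (a) adiabatic: W = P₁V₁(1 − (V₁/V₂)^(γ−1))/(γ−1) → W_a/(P₁V₁) = 0.9624.
Path (b) isothermal: W = P₁V₁ ln(V₂/V₁) → W_b/(P₁V₁) = 1.215.
W_a / W_b = 0.9624 / 1.215 = 0.792.

W_a / W_b ≈ 0.792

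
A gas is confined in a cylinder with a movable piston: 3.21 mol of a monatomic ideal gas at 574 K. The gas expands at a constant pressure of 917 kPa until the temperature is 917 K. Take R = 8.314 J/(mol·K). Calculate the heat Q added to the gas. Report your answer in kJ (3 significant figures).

Isobaric: W = nRΔT = (3.21)(8.314)(343) = 9154 J.
ΔU = nCᵥΔT with Cᵥ = 3R/2: ΔU = (3.21)(12.47)(343) = 13731 J.
Q = ΔU + W = 13731 + 9154 = 22885 J.

Q ≈ 22.9 kJ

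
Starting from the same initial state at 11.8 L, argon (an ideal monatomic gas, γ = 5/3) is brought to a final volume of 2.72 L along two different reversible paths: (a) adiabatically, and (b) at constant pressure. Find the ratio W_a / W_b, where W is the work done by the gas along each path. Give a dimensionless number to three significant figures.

Path (a) adiabatic: W = P₁V₁(1 − (V₁/V₂)^(γ−1))/(γ−1) → W_a/(P₁V₁) = -2.49.
Path (b) isobaric: W = P₁(V₂ − V₁) → W_b/(P₁V₁) = -0.7695.
W_a / W_b = -2.49 / -0.7695 = 3.236.

W_a / W_b ≈ 3.24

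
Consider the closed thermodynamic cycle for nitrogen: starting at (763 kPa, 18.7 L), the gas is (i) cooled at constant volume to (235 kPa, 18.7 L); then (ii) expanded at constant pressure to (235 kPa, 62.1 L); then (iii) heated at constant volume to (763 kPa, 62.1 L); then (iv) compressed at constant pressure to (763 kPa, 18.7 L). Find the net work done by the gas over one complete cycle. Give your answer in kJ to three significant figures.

W_net ≈ -22.9 kJ

Constant-volume legs do no work.
W(ii) = (235)(62.1 − 18.7) = 10199 J; W(iv) = (763)(18.7 − 62.1) = -33114 J.
W_net = 10199 − 33114 = -22915 J (the counter-clockwise enclosed area).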